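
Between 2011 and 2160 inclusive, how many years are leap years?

Multiples of 4 in [2011,2160]: 38.
Of those, multiples of 100: 1 (not leap unless ÷400).
Multiples of 400: 0.
Leap years = 38 − 1 + 0 = 37.

37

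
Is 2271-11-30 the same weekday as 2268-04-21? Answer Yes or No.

From Apr 21, 2268 to Nov 30, 2271 is 1318 days.
1318 mod 7 = 2, so they are different weekdays.
(Apr 21, 2268 is a Tuesday; Nov 30, 2271 is a Thursday.)

No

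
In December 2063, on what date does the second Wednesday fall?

December 1, 2063 is a Saturday.
The first Wednesday is therefore December 5 (4 days later).
The second Wednesday is 5 + 1×7 = December 12.

December 12, 2063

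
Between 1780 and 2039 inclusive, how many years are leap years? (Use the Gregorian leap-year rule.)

63

Multiples of 4 in [1780,2039]: 65.
Of those, multiples of 100: 3 (not leap unless ÷400).
Multiples of 400: 1.
Leap years = 65 − 3 + 1 = 63.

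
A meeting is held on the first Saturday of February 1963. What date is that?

February 2, 1963

February 1, 1963 is a Friday.
The first Saturday is therefore February 2 (1 days later).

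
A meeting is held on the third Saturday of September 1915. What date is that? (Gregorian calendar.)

September 1, 1915 is a Wednesday.
The first Saturday is therefore September 4 (3 days later).
The third Saturday is 4 + 2×7 = September 18.

September 18, 1915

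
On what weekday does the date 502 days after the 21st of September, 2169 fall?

First find the weekday of Sep 21, 2169. Doomsday rule: the anchor day for the 2100s is Sunday. For year 69: 69÷12 = 5 r 9, and 9÷4 = 2, so 5+9+2 = 16.
Sunday + 16 ≡ Tuesday — that's 2169's doomsday.
In September the doomsday date is Sep 5.
Sep 21 is 16 days after Sep 5; 16 mod 7 = 2, so Tuesday + 2 = Thursday.
502 mod 7 = 5, so 502 days after a Thursday is Thursday + 5 = Tuesday.

Tuesday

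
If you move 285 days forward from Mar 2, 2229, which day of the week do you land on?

Saturday

Mar 2, 2229 is a Monday.
285 mod 7 = 5, so 285 days after a Monday is Monday + 5 = Saturday.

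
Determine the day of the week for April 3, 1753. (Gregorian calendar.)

Doomsday rule: the anchor day for the 1700s is Sunday. For year 53: 53÷12 = 4 r 5, and 5÷4 = 1, so 4+5+1 = 10.
Sunday + 10 ≡ Wednesday — that's 1753's doomsday.
In April the doomsday date is Apr 4.
Apr 3 is 1 day before Apr 4; 1 mod 7 = 1, so Wednesday − 1 = Tuesday.

Tuesday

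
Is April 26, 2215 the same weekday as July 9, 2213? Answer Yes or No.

From Jul 9, 2213 to Apr 26, 2215 is 656 days.
656 mod 7 = 5, so they are different weekdays.
(Jul 9, 2213 is a Friday; Apr 26, 2215 is a Wednesday.)

No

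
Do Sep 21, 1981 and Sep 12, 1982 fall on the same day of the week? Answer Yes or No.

From Sep 21, 1981 to Sep 12, 1982 is 356 days.
356 mod 7 = 6, so they are different weekdays.
(Sep 21, 1981 is a Monday; Sep 12, 1982 is a Sunday.)

No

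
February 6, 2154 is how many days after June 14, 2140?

Jun 14, 2140 → Jun 14, 2141: 365 days.
Jun 14, 2141 → Jun 14, 2142: 365 days.
Jun 14, 2142 → Jun 14, 2143: 365 days.
Jun 14, 2143 → Jun 14, 2144: 366 days (Feb 29, 2144 is in that span).
Jun 14, 2144 → Jun 14, 2145: 365 days.
Jun 14, 2145 → Jun 14, 2146: 365 days.
Jun 14, 2146 → Jun 14, 2147: 365 days.
Jun 14, 2147 → Jun 14, 2148: 366 days (Feb 29, 2148 is in that span).
Jun 14, 2148 → Jun 14, 2149: 365 days.
Jun 14, 2149 → Jun 14, 2150: 365 days.
Jun 14, 2150 → Jun 14, 2151: 365 days.
Jun 14, 2151 → Jun 14, 2152: 366 days (Feb 29, 2152 is in that span).
Jun 14, 2152 → Jun 14, 2153: 365 days.
Jun 14, 2153 → Jul 14, 2153: 30 days (June has 30).
Jul 14, 2153 → Aug 14, 2153: 31 days (July has 31).
Aug 14, 2153 → Sep 14, 2153: 31 days (August has 31).
Sep 14, 2153 → Oct 14, 2153: 30 days (September has 30).
Oct 14, 2153 → Nov 14, 2153: 31 days (October has 31).
Nov 14, 2153 → Dec 14, 2153: 30 days (November has 30).
Dec 14, 2153 → Jan 14, 2154: 31 days (December has 31).
Jan 14, 2154 → Feb 6, 2154: 23 days.
Total: 4985 days.

4985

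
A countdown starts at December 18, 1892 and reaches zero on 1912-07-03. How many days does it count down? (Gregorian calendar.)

7136

Dec 18, 1892 → Dec 18, 1893: 365 days.
Dec 18, 1893 → Dec 18, 1894: 365 days.
Dec 18, 1894 → Dec 18, 1895: 365 days.
Dec 18, 1895 → Dec 18, 1896: 366 days (Feb 29, 1896 is in that span).
Dec 18, 1896 → Dec 18, 1897: 365 days.
Dec 18, 1897 → Dec 18, 1898: 365 days.
Dec 18, 1898 → Dec 18, 1899: 365 days.
Dec 18, 1899 → Dec 18, 1900: 365 days.
Dec 18, 1900 → Dec 18, 1901: 365 days.
Dec 18, 1901 → Dec 18, 1902: 365 days.
Dec 18, 1902 → Dec 18, 1903: 365 days.
Dec 18, 1903 → Dec 18, 1904: 366 days (Feb 29, 1904 is in that span).
Dec 18, 1904 → Dec 18, 1905: 365 days.
Dec 18, 1905 → Dec 18, 1906: 365 days.
Dec 18, 1906 → Dec 18, 1907: 365 days.
Dec 18, 1907 → Dec 18, 1908: 366 days (Feb 29, 1908 is in that span).
Dec 18, 1908 → Dec 18, 1909: 365 days.
Dec 18, 1909 → Dec 18, 1910: 365 days.
Dec 18, 1910 → Dec 18, 1911: 365 days.
Dec 18, 1911 → Jan 18, 1912: 31 days (December has 31).
Jan 18, 1912 → Feb 18, 1912: 31 days (January has 31).
Feb 18, 1912 → Mar 18, 1912: 29 days (February has 29).
Mar 18, 1912 → Apr 18, 1912: 31 days (March has 31).
Apr 18, 1912 → May 18, 1912: 30 days (April has 30).
May 18, 1912 → Jun 18, 1912: 31 days (May has 31).
Jun 18, 1912 → Jul 3, 1912: 15 days.
Total: 7136 days.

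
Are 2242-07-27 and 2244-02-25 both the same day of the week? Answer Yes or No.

No

From Jul 27, 2242 to Feb 25, 2244 is 578 days.
578 mod 7 = 4, so they are different weekdays.
(Jul 27, 2242 is a Wednesday; Feb 25, 2244 is a Sunday.)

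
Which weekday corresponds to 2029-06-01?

Doomsday rule: the anchor day for the 2000s is Tuesday. For year 29: 29÷12 = 2 r 5, and 5÷4 = 1, so 2+5+1 = 8.
Tuesday + 8 ≡ Wednesday — that's 2029's doomsday.
In June the doomsday date is Jun 6.
Jun 1 is 5 days before Jun 6; 5 mod 7 = 5, so Wednesday − 5 = Friday.

Friday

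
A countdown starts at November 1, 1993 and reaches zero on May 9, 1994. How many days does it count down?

Nov 1, 1993 → Dec 1, 1993: 30 days (November has 30).
Dec 1, 1993 → Jan 1, 1994: 31 days (December has 31).
Jan 1, 1994 → Feb 1, 1994: 31 days (January has 31).
Feb 1, 1994 → Mar 1, 1994: 28 days (February has 28).
Mar 1, 1994 → Apr 1, 1994: 31 days (March has 31).
Apr 1, 1994 → May 1, 1994: 30 days (April has 30).
May 1, 1994 → May 9, 1994: 8 days.
Total: 189 days.

189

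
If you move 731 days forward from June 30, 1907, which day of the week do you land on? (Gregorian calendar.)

Wednesday

Jun 30, 1907 is a Sunday.
731 mod 7 = 3, so 731 days after a Sunday is Sunday + 3 = Wednesday.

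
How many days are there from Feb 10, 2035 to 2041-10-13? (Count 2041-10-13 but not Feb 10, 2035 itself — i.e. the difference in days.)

Feb 10, 2035 → Feb 10, 2036: 365 days.
Feb 10, 2036 → Feb 10, 2037: 366 days (Feb 29, 2036 is in that span).
Feb 10, 2037 → Feb 10, 2038: 365 days.
Feb 10, 2038 → Feb 10, 2039: 365 days.
Feb 10, 2039 → Feb 10, 2040: 365 days.
Feb 10, 2040 → Feb 10, 2041: 366 days (Feb 29, 2040 is in that span).
Feb 10, 2041 → Mar 10, 2041: 28 days (February has 28).
Mar 10, 2041 → Apr 10, 2041: 31 days (March has 31).
Apr 10, 2041 → May 10, 2041: 30 days (April has 30).
May 10, 2041 → Jun 10, 2041: 31 days (May has 31).
Jun 10, 2041 → Jul 10, 2041: 30 days (June has 30).
Jul 10, 2041 → Aug 10, 2041: 31 days (July has 31).
Aug 10, 2041 → Sep 10, 2041: 31 days (August has 31).
Sep 10, 2041 → Oct 10, 2041: 30 days (September has 30).
Oct 10, 2041 → Oct 13, 2041: 3 days.
Total: 2437 days.

2437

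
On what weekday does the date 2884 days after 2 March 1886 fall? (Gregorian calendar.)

Tuesday

Mar 2, 1886 is a Tuesday.
2884 mod 7 = 0, so 2884 days after a Tuesday is Tuesday + 0 = Tuesday.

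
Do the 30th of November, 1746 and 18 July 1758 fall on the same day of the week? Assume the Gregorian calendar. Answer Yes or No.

No

From Nov 30, 1746 to Jul 18, 1758 is 4248 days.
4248 mod 7 = 6, so they are different weekdays.
(Nov 30, 1746 is a Wednesday; Jul 18, 1758 is a Tuesday.)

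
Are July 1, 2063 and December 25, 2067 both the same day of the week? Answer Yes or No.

From Jul 1, 2063 to Dec 25, 2067 is 1638 days.
1638 mod 7 = 0, so they are the same weekday.
(Jul 1, 2063 is a Sunday; Dec 25, 2067 is a Sunday.)

Yes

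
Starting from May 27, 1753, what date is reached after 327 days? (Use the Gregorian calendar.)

May has 31 days: +5 → Jun 1, 1753 (322 left).
Jun has 30 days: +30 → Jul 1, 1753 (292 left).
Jul has 31 days: +31 → Aug 1, 1753 (261 left).
Aug has 31 days: +31 → Sep 1, 1753 (230 left).
Sep has 30 days: +30 → Oct 1, 1753 (200 left).
Oct has 31 days: +31 → Nov 1, 1753 (169 left).
Nov has 30 days: +30 → Dec 1, 1753 (139 left).
Dec has 31 days: +31 → Jan 1, 1754 (108 left).
Jan has 31 days: +31 → Feb 1, 1754 (77 left).
Feb has 28 days: +28 → Mar 1, 1754 (49 left).
Mar has 31 days: +31 → Apr 1, 1754 (18 left).
+18 → Apr 19, 1754.

April 19, 1754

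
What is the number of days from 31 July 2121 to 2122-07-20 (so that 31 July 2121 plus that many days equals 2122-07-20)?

354

Jul 31, 2121 → Aug 31, 2121: 31 days (July has 31).
Aug 31, 2121 → Sep 30, 2121: 30 days (August has 31).
Sep 30, 2121 → Oct 30, 2121: 30 days (September has 30).
Oct 30, 2121 → Nov 30, 2121: 31 days (October has 31).
Nov 30, 2121 → Dec 30, 2121: 30 days (November has 30).
Dec 30, 2121 → Jan 30, 2122: 31 days (December has 31).
Jan 30, 2122 → Feb 28, 2122: 29 days (January has 31).
Feb 28, 2122 → Mar 28, 2122: 28 days (February has 28).
Mar 28, 2122 → Apr 28, 2122: 31 days (March has 31).
Apr 28, 2122 → May 28, 2122: 30 days (April has 30).
May 28, 2122 → Jun 28, 2122: 31 days (May has 31).
Jun 28, 2122 → Jul 20, 2122: 22 days.
Total: 354 days.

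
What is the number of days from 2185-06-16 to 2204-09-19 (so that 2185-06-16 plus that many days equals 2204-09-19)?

7034

Jun 16, 2185 → Jun 16, 2186: 365 days.
Jun 16, 2186 → Jun 16, 2187: 365 days.
Jun 16, 2187 → Jun 16, 2188: 366 days (Feb 29, 2188 is in that span).
Jun 16, 2188 → Jun 16, 2189: 365 days.
Jun 16, 2189 → Jun 16, 2190: 365 days.
Jun 16, 2190 → Jun 16, 2191: 365 days.
Jun 16, 2191 → Jun 16, 2192: 366 days (Feb 29, 2192 is in that span).
Jun 16, 2192 → Jun 16, 2193: 365 days.
Jun 16, 2193 → Jun 16, 2194: 365 days.
Jun 16, 2194 → Jun 16, 2195: 365 days.
Jun 16, 2195 → Jun 16, 2196: 366 days (Feb 29, 2196 is in that span).
Jun 16, 2196 → Jun 16, 2197: 365 days.
Jun 16, 2197 → Jun 16, 2198: 365 days.
Jun 16, 2198 → Jun 16, 2199: 365 days.
Jun 16, 2199 → Jun 16, 2200: 365 days.
Jun 16, 2200 → Jun 16, 2201: 365 days.
Jun 16, 2201 → Jun 16, 2202: 365 days.
Jun 16, 2202 → Jun 16, 2203: 365 days.
Jun 16, 2203 → Jun 16, 2204: 366 days (Feb 29, 2204 is in that span).
Jun 16, 2204 → Jul 16, 2204: 30 days (June has 30).
Jul 16, 2204 → Aug 16, 2204: 31 days (July has 31).
Aug 16, 2204 → Sep 16, 2204: 31 days (August has 31).
Sep 16, 2204 → Sep 19, 2204: 3 days.
Total: 7034 days.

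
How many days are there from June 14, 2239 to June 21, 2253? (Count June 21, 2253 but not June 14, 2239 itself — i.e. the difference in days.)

5121

Jun 14, 2239 → Jun 14, 2240: 366 days (Feb 29, 2240 is in that span).
Jun 14, 2240 → Jun 14, 2241: 365 days.
Jun 14, 2241 → Jun 14, 2242: 365 days.
Jun 14, 2242 → Jun 14, 2243: 365 days.
Jun 14, 2243 → Jun 14, 2244: 366 days (Feb 29, 2244 is in that span).
Jun 14, 2244 → Jun 14, 2245: 365 days.
Jun 14, 2245 → Jun 14, 2246: 365 days.
Jun 14, 2246 → Jun 14, 2247: 365 days.
Jun 14, 2247 → Jun 14, 2248: 366 days (Feb 29, 2248 is in that span).
Jun 14, 2248 → Jun 14, 2249: 365 days.
Jun 14, 2249 → Jun 14, 2250: 365 days.
Jun 14, 2250 → Jun 14, 2251: 365 days.
Jun 14, 2251 → Jun 14, 2252: 366 days (Feb 29, 2252 is in that span).
Jun 14, 2252 → Jul 14, 2252: 30 days (June has 30).
Jul 14, 2252 → Aug 14, 2252: 31 days (July has 31).
Aug 14, 2252 → Sep 14, 2252: 31 days (August has 31).
Sep 14, 2252 → Oct 14, 2252: 30 days (September has 30).
Oct 14, 2252 → Nov 14, 2252: 31 days (October has 31).
Nov 14, 2252 → Dec 14, 2252: 30 days (November has 30).
Dec 14, 2252 → Jan 14, 2253: 31 days (December has 31).
Jan 14, 2253 → Feb 14, 2253: 31 days (January has 31).
Feb 14, 2253 → Mar 14, 2253: 28 days (February has 28).
Mar 14, 2253 → Apr 14, 2253: 31 days (March has 31).
Apr 14, 2253 → May 14, 2253: 30 days (April has 30).
May 14, 2253 → Jun 14, 2253: 31 days (May has 31).
Jun 14, 2253 → Jun 21, 2253: 7 days.
Total: 5121 days.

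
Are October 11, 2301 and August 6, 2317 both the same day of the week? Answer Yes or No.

From Oct 11, 2301 to Aug 6, 2317 is 5778 days.
5778 mod 7 = 3, so they are different weekdays.
(Oct 11, 2301 is a Friday; Aug 6, 2317 is a Monday.)

No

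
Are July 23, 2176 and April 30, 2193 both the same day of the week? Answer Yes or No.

Yes

From Jul 23, 2176 to Apr 30, 2193 is 6125 days.
6125 mod 7 = 0, so they are the same weekday.
(Jul 23, 2176 is a Tuesday; Apr 30, 2193 is a Tuesday.)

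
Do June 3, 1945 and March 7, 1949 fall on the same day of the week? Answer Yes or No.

No

From Jun 3, 1945 to Mar 7, 1949 is 1373 days.
1373 mod 7 = 1, so they are different weekdays.
(Jun 3, 1945 is a Sunday; Mar 7, 1949 is a Monday.)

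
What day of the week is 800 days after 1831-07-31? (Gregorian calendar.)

Tuesday

Jul 31, 1831 is a Sunday.
800 mod 7 = 2, so 800 days after a Sunday is Sunday + 2 = Tuesday.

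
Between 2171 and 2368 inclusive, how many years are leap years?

Multiples of 4 in [2171,2368]: 50.
Of those, multiples of 100: 2 (not leap unless ÷400).
Multiples of 400: 0.
Leap years = 50 − 2 + 0 = 48.

48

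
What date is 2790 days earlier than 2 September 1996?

January 12, 1989

−366 (one year; includes Feb 29, 1996) → Sep 2, 1995 (2424 left).
−365 (one year) → Sep 2, 1994 (2059 left).
−365 (one year) → Sep 2, 1993 (1694 left).
−365 (one year) → Sep 2, 1992 (1329 left).
−366 (one year; includes Feb 29, 1992) → Sep 2, 1991 (963 left).
−365 (one year) → Sep 2, 1990 (598 left).
−365 (one year) → Sep 2, 1989 (233 left).
−2 → Aug 31, 1989 (end of Aug, 31 days; 231 left).
−31 → Jul 31, 1989 (end of Jul, 31 days; 200 left).
−31 → Jun 30, 1989 (end of Jun, 30 days; 169 left).
−30 → May 31, 1989 (end of May, 31 days; 139 left).
−31 → Apr 30, 1989 (end of Apr, 30 days; 108 left).
−30 → Mar 31, 1989 (end of Mar, 31 days; 78 left).
−31 → Feb 28, 1989 (end of Feb, 28 days; 47 left).
−28 → Jan 31, 1989 (end of Jan, 31 days; 19 left).
−19 → Jan 12, 1989.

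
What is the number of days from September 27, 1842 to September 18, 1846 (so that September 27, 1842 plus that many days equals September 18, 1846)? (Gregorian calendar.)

Sep 27, 1842 → Sep 27, 1843: 365 days.
Sep 27, 1843 → Sep 27, 1844: 366 days (Feb 29, 1844 is in that span).
Sep 27, 1844 → Sep 27, 1845: 365 days.
Sep 27, 1845 → Oct 27, 1845: 30 days (September has 30).
Oct 27, 1845 → Nov 27, 1845: 31 days (October has 31).
Nov 27, 1845 → Dec 27, 1845: 30 days (November has 30).
Dec 27, 1845 → Jan 27, 1846: 31 days (December has 31).
Jan 27, 1846 → Feb 27, 1846: 31 days (January has 31).
Feb 27, 1846 → Mar 27, 1846: 28 days (February has 28).
Mar 27, 1846 → Apr 27, 1846: 31 days (March has 31).
Apr 27, 1846 → May 27, 1846: 30 days (April has 30).
May 27, 1846 → Jun 27, 1846: 31 days (May has 31).
Jun 27, 1846 → Jul 27, 1846: 30 days (June has 30).
Jul 27, 1846 → Aug 27, 1846: 31 days (July has 31).
Aug 27, 1846 → Sep 18, 1846: 22 days.
Total: 1452 days.

1452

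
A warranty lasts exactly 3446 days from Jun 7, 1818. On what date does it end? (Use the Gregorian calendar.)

+365 (one year) → Jun 7, 1819 (3081 left).
+366 (one year; includes Feb 29, 1820) → Jun 7, 1820 (2715 left).
+365 (one year) → Jun 7, 1821 (2350 left).
+365 (one year) → Jun 7, 1822 (1985 left).
+365 (one year) → Jun 7, 1823 (1620 left).
+366 (one year; includes Feb 29, 1824) → Jun 7, 1824 (1254 left).
+365 (one year) → Jun 7, 1825 (889 left).
+365 (one year) → Jun 7, 1826 (524 left).
+365 (one year) → Jun 7, 1827 (159 left).
Jun has 30 days: +24 → Jul 1, 1827 (135 left).
Jul has 31 days: +31 → Aug 1, 1827 (104 left).
Aug has 31 days: +31 → Sep 1, 1827 (73 left).
Sep has 30 days: +30 → Oct 1, 1827 (43 left).
Oct has 31 days: +31 → Nov 1, 1827 (12 left).
+12 → Nov 13, 1827.

November 13, 1827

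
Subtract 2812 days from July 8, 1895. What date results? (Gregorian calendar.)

−365 (one year) → Jul 8, 1894 (2447 left).
−365 (one year) → Jul 8, 1893 (2082 left).
−365 (one year) → Jul 8, 1892 (1717 left).
−366 (one year; includes Feb 29, 1892) → Jul 8, 1891 (1351 left).
−365 (one year) → Jul 8, 1890 (986 left).
−365 (one year) → Jul 8, 1889 (621 left).
−365 (one year) → Jul 8, 1888 (256 left).
−8 → Jun 30, 1888 (end of Jun, 30 days; 248 left).
−30 → May 31, 1888 (end of May, 31 days; 218 left).
−31 → Apr 30, 1888 (end of Apr, 30 days; 187 left).
−30 → Mar 31, 1888 (end of Mar, 31 days; 157 left).
−31 → Feb 29, 1888 (end of Feb, 29 days; 126 left).
−29 → Jan 31, 1888 (end of Jan, 31 days; 97 left).
−31 → Dec 31, 1887 (end of Dec, 31 days; 66 left).
−31 → Nov 30, 1887 (end of Nov, 30 days; 35 left).
−30 → Oct 31, 1887 (end of Oct, 31 days; 5 left).
−5 → Oct 26, 1887.

October 26, 1887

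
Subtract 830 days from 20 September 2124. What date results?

−366 (one year; includes Feb 29, 2124) → Sep 20, 2123 (464 left).
−365 (one year) → Sep 20, 2122 (99 left).
−20 → Aug 31, 2122 (end of Aug, 31 days; 79 left).
−31 → Jul 31, 2122 (end of Jul, 31 days; 48 left).
−31 → Jun 30, 2122 (end of Jun, 30 days; 17 left).
−17 → Jun 13, 2122.

June 13, 2122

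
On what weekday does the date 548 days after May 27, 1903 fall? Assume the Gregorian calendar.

May 27, 1903 is a Wednesday.
548 mod 7 = 2, so 548 days after a Wednesday is Wednesday + 2 = Friday.

Friday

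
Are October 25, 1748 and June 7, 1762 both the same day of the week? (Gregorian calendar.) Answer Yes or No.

From Oct 25, 1748 to Jun 7, 1762 is 4973 days.
4973 mod 7 = 3, so they are different weekdays.
(Oct 25, 1748 is a Friday; Jun 7, 1762 is a Monday.)

No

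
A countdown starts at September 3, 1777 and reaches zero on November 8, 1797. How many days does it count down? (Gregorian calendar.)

Sep 3, 1777 → Sep 3, 1778: 365 days.
Sep 3, 1778 → Sep 3, 1779: 365 days.
Sep 3, 1779 → Sep 3, 1780: 366 days (Feb 29, 1780 is in that span).
Sep 3, 1780 → Sep 3, 1781: 365 days.
Sep 3, 1781 → Sep 3, 1782: 365 days.
Sep 3, 1782 → Sep 3, 1783: 365 days.
Sep 3, 1783 → Sep 3, 1784: 366 days (Feb 29, 1784 is in that span).
Sep 3, 1784 → Sep 3, 1785: 365 days.
Sep 3, 1785 → Sep 3, 1786: 365 days.
Sep 3, 1786 → Sep 3, 1787: 365 days.
Sep 3, 1787 → Sep 3, 1788: 366 days (Feb 29, 1788 is in that span).
Sep 3, 1788 → Sep 3, 1789: 365 days.
Sep 3, 1789 → Sep 3, 1790: 365 days.
Sep 3, 1790 → Sep 3, 1791: 365 days.
Sep 3, 1791 → Sep 3, 1792: 366 days (Feb 29, 1792 is in that span).
Sep 3, 1792 → Sep 3, 1793: 365 days.
Sep 3, 1793 → Sep 3, 1794: 365 days.
Sep 3, 1794 → Sep 3, 1795: 365 days.
Sep 3, 1795 → Sep 3, 1796: 366 days (Feb 29, 1796 is in that span).
Sep 3, 1796 → Sep 3, 1797: 365 days.
Sep 3, 1797 → Oct 3, 1797: 30 days (September has 30).
Oct 3, 1797 → Nov 3, 1797: 31 days (October has 31).
Nov 3, 1797 → Nov 8, 1797: 5 days.
Total: 7371 days.

7371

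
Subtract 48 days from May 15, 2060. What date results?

March 28, 2060

−15 → Apr 30, 2060 (end of Apr, 30 days; 33 left).
−30 → Mar 31, 2060 (end of Mar, 31 days; 3 left).
−3 → Mar 28, 2060.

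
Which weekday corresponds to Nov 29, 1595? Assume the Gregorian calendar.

Wednesday

Doomsday rule: the anchor day for the 1500s is Wednesday. For year 95: 95÷12 = 7 r 11, and 11÷4 = 2, so 7+11+2 = 20.
Wednesday + 20 ≡ Tuesday — that's 1595's doomsday.
In November the doomsday date is Nov 7.
Nov 29 is 22 days after Nov 7; 22 mod 7 = 1, so Tuesday + 1 = Wednesday.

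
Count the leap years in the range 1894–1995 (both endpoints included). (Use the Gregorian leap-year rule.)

Multiples of 4 in [1894,1995]: 25.
Of those, multiples of 100: 1 (not leap unless ÷400).
Multiples of 400: 0.
Leap years = 25 − 1 + 0 = 24.

24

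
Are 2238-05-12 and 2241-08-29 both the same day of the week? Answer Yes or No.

No

From May 12, 2238 to Aug 29, 2241 is 1205 days.
1205 mod 7 = 1, so they are different weekdays.
(May 12, 2238 is a Saturday; Aug 29, 2241 is a Sunday.)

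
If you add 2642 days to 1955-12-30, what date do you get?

March 25, 1963

+366 (one year; includes Feb 29, 1956) → Dec 30, 1956 (2276 left).
+365 (one year) → Dec 30, 1957 (1911 left).
+365 (one year) → Dec 30, 1958 (1546 left).
+365 (one year) → Dec 30, 1959 (1181 left).
+366 (one year; includes Feb 29, 1960) → Dec 30, 1960 (815 left).
+365 (one year) → Dec 30, 1961 (450 left).
+365 (one year) → Dec 30, 1962 (85 left).
Dec has 31 days: +2 → Jan 1, 1963 (83 left).
Jan has 31 days: +31 → Feb 1, 1963 (52 left).
Feb has 28 days: +28 → Mar 1, 1963 (24 left).
+24 → Mar 25, 1963.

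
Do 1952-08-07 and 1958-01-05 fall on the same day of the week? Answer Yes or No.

No

From Aug 7, 1952 to Jan 5, 1958 is 1977 days.
1977 mod 7 = 3, so they are different weekdays.
(Aug 7, 1952 is a Thursday; Jan 5, 1958 is a Sunday.)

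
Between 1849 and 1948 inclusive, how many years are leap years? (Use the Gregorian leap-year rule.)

Multiples of 4 in [1849,1948]: 25.
Of those, multiples of 100: 1 (not leap unless ÷400).
Multiples of 400: 0.
Leap years = 25 − 1 + 0 = 24.

24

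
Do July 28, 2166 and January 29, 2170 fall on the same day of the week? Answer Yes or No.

Yes

From Jul 28, 2166 to Jan 29, 2170 is 1281 days.
1281 mod 7 = 0, so they are the same weekday.
(Jul 28, 2166 is a Monday; Jan 29, 2170 is a Monday.)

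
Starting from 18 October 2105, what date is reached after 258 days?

July 3, 2106

Oct has 31 days: +14 → Nov 1, 2105 (244 left).
Nov has 30 days: +30 → Dec 1, 2105 (214 left).
Dec has 31 days: +31 → Jan 1, 2106 (183 left).
Jan has 31 days: +31 → Feb 1, 2106 (152 left).
Feb has 28 days: +28 → Mar 1, 2106 (124 left).
Mar has 31 days: +31 → Apr 1, 2106 (93 left).
Apr has 30 days: +30 → May 1, 2106 (63 left).
May has 31 days: +31 → Jun 1, 2106 (32 left).
Jun has 30 days: +30 → Jul 1, 2106 (2 left).
+2 → Jul 3, 2106.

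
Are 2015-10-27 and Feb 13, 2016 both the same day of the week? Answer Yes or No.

From Oct 27, 2015 to Feb 13, 2016 is 109 days.
109 mod 7 = 4, so they are different weekdays.
(Oct 27, 2015 is a Tuesday; Feb 13, 2016 is a Saturday.)

No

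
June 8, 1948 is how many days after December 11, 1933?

Dec 11, 1933 → Dec 11, 1934: 365 days.
Dec 11, 1934 → Dec 11, 1935: 365 days.
Dec 11, 1935 → Dec 11, 1936: 366 days (Feb 29, 1936 is in that span).
Dec 11, 1936 → Dec 11, 1937: 365 days.
Dec 11, 1937 → Dec 11, 1938: 365 days.
Dec 11, 1938 → Dec 11, 1939: 365 days.
Dec 11, 1939 → Dec 11, 1940: 366 days (Feb 29, 1940 is in that span).
Dec 11, 1940 → Dec 11, 1941: 365 days.
Dec 11, 1941 → Dec 11, 1942: 365 days.
Dec 11, 1942 → Dec 11, 1943: 365 days.
Dec 11, 1943 → Dec 11, 1944: 366 days (Feb 29, 1944 is in that span).
Dec 11, 1944 → Dec 11, 1945: 365 days.
Dec 11, 1945 → Dec 11, 1946: 365 days.
Dec 11, 1946 → Dec 11, 1947: 365 days.
Dec 11, 1947 → Jan 11, 1948: 31 days (December has 31).
Jan 11, 1948 → Feb 11, 1948: 31 days (January has 31).
Feb 11, 1948 → Mar 11, 1948: 29 days (February has 29).
Mar 11, 1948 → Apr 11, 1948: 31 days (March has 31).
Apr 11, 1948 → May 11, 1948: 30 days (April has 30).
May 11, 1948 → Jun 8, 1948: 28 days.
Total: 5293 days.

5293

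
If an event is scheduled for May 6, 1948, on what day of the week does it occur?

Doomsday rule: the anchor day for the 1900s is Wednesday. For year 48: 48÷12 = 4 r 0, and 0÷4 = 0, so 4+0+0 = 4.
Wednesday + 4 ≡ Sunday — that's 1948's doomsday.
In May the doomsday date is May 9.
May 6 is 3 days before May 9; 3 mod 7 = 3, so Sunday − 3 = Thursday.

Thursday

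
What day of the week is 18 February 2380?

Monday

Doomsday rule: the anchor day for the 2300s is Wednesday. For year 80: 80÷12 = 6 r 8, and 8÷4 = 2, so 6+8+2 = 16.
Wednesday + 16 ≡ Friday — that's 2380's doomsday.
In February the doomsday date is Feb 29 (2380 is a leap year (divisible by 4)).
Feb 18 is 11 days before Feb 29; 11 mod 7 = 4, so Friday − 4 = Monday.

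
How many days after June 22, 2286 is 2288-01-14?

Jun 22, 2286 → Jun 22, 2287: 365 days.
Jun 22, 2287 → Jul 22, 2287: 30 days (June has 30).
Jul 22, 2287 → Aug 22, 2287: 31 days (July has 31).
Aug 22, 2287 → Sep 22, 2287: 31 days (August has 31).
Sep 22, 2287 → Oct 22, 2287: 30 days (September has 30).
Oct 22, 2287 → Nov 22, 2287: 31 days (October has 31).
Nov 22, 2287 → Dec 22, 2287: 30 days (November has 30).
Dec 22, 2287 → Jan 14, 2288: 23 days.
Total: 571 days.

571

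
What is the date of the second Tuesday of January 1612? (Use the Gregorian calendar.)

January 10, 1612

January 1, 1612 is a Sunday.
The first Tuesday is therefore January 3 (2 days later).
The second Tuesday is 3 + 1×7 = January 10.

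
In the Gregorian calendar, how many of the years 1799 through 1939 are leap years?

33

Multiples of 4 in [1799,1939]: 35.
Of those, multiples of 100: 2 (not leap unless ÷400).
Multiples of 400: 0.
Leap years = 35 − 2 + 0 = 33.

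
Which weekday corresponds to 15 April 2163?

Friday

Doomsday rule: the anchor day for the 2100s is Sunday. For year 63: 63÷12 = 5 r 3, and 3÷4 = 0, so 5+3+0 = 8.
Sunday + 8 ≡ Monday — that's 2163's doomsday.
In April the doomsday date is Apr 4.
Apr 15 is 11 days after Apr 4; 11 mod 7 = 4, so Monday + 4 = Friday.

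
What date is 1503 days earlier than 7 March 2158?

−365 (one year) → Mar 7, 2157 (1138 left).
−365 (one year) → Mar 7, 2156 (773 left).
−366 (one year; includes Feb 29, 2156) → Mar 7, 2155 (407 left).
−365 (one year) → Mar 7, 2154 (42 left).
−7 → Feb 28, 2154 (end of Feb, 28 days; 35 left).
−28 → Jan 31, 2154 (end of Jan, 31 days; 7 left).
−7 → Jan 24, 2154.

January 24, 2154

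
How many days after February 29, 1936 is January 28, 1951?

Feb 29, 1936 → Mar 1, 1937: 366 days.
Mar 1, 1937 → Mar 1, 1938: 365 days.
Mar 1, 1938 → Mar 1, 1939: 365 days.
Mar 1, 1939 → Mar 1, 1940: 366 days (Feb 29, 1940 is in that span).
Mar 1, 1940 → Mar 1, 1941: 365 days.
Mar 1, 1941 → Mar 1, 1942: 365 days.
Mar 1, 1942 → Mar 1, 1943: 365 days.
Mar 1, 1943 → Mar 1, 1944: 366 days (Feb 29, 1944 is in that span).
Mar 1, 1944 → Mar 1, 1945: 365 days.
Mar 1, 1945 → Mar 1, 1946: 365 days.
Mar 1, 1946 → Mar 1, 1947: 365 days.
Mar 1, 1947 → Mar 1, 1948: 366 days (Feb 29, 1948 is in that span).
Mar 1, 1948 → Mar 1, 1949: 365 days.
Mar 1, 1949 → Mar 1, 1950: 365 days.
Mar 1, 1950 → Apr 1, 1950: 31 days (March has 31).
Apr 1, 1950 → May 1, 1950: 30 days (April has 30).
May 1, 1950 → Jun 1, 1950: 31 days (May has 31).
Jun 1, 1950 → Jul 1, 1950: 30 days (June has 30).
Jul 1, 1950 → Aug 1, 1950: 31 days (July has 31).
Aug 1, 1950 → Sep 1, 1950: 31 days (August has 31).
Sep 1, 1950 → Oct 1, 1950: 30 days (September has 30).
Oct 1, 1950 → Nov 1, 1950: 31 days (October has 31).
Nov 1, 1950 → Dec 1, 1950: 30 days (November has 30).
Dec 1, 1950 → Jan 1, 1951: 31 days (December has 31).
Jan 1, 1951 → Jan 28, 1951: 27 days.
Total: 5447 days.

5447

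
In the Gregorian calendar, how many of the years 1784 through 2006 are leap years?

Multiples of 4 in [1784,2006]: 56.
Of those, multiples of 100: 3 (not leap unless ÷400).
Multiples of 400: 1.
Leap years = 56 − 3 + 1 = 54.

54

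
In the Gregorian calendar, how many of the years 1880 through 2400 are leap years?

127

Multiples of 4 in [1880,2400]: 131.
Of those, multiples of 100: 6 (not leap unless ÷400).
Multiples of 400: 2.
Leap years = 131 − 6 + 2 = 127.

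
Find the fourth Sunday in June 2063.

June 24, 2063

June 1, 2063 is a Friday.
The first Sunday is therefore June 3 (2 days later).
The fourth Sunday is 3 + 3×7 = June 24.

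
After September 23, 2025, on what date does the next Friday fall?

September 26, 2025

Sep 23, 2025 is a Tuesday.
From Tuesday to the next Friday is 3 days.
Sep 23, 2025 + 3 = Sep 26, 2025.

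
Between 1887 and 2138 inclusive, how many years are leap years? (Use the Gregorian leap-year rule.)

61

Multiples of 4 in [1887,2138]: 63.
Of those, multiples of 100: 3 (not leap unless ÷400).
Multiples of 400: 1.
Leap years = 63 − 3 + 1 = 61.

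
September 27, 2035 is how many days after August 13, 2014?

Aug 13, 2014 → Aug 13, 2015: 365 days.
Aug 13, 2015 → Aug 13, 2016: 366 days (Feb 29, 2016 is in that span).
Aug 13, 2016 → Aug 13, 2017: 365 days.
Aug 13, 2017 → Aug 13, 2018: 365 days.
Aug 13, 2018 → Aug 13, 2019: 365 days.
Aug 13, 2019 → Aug 13, 2020: 366 days (Feb 29, 2020 is in that span).
Aug 13, 2020 → Aug 13, 2021: 365 days.
Aug 13, 2021 → Aug 13, 2022: 365 days.
Aug 13, 2022 → Aug 13, 2023: 365 days.
Aug 13, 2023 → Aug 13, 2024: 366 days (Feb 29, 2024 is in that span).
Aug 13, 2024 → Aug 13, 2025: 365 days.
Aug 13, 2025 → Aug 13, 2026: 365 days.
Aug 13, 2026 → Aug 13, 2027: 365 days.
Aug 13, 2027 → Aug 13, 2028: 366 days (Feb 29, 2028 is in that span).
Aug 13, 2028 → Aug 13, 2029: 365 days.
Aug 13, 2029 → Aug 13, 2030: 365 days.
Aug 13, 2030 → Aug 13, 2031: 365 days.
Aug 13, 2031 → Aug 13, 2032: 366 days (Feb 29, 2032 is in that span).
Aug 13, 2032 → Aug 13, 2033: 365 days.
Aug 13, 2033 → Aug 13, 2034: 365 days.
Aug 13, 2034 → Aug 13, 2035: 365 days.
Aug 13, 2035 → Sep 13, 2035: 31 days (August has 31).
Sep 13, 2035 → Sep 27, 2035: 14 days.
Total: 7715 days.

7715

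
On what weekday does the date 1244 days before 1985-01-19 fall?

Monday

Jan 19, 1985 is a Saturday.
1244 mod 7 = 5, so 1244 days before a Saturday is Saturday − 5 = Monday.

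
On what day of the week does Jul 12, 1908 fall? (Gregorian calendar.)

Sunday

January 1, 1908 is a Wednesday.
Jan 1, 1908 → Feb 1, 1908: 31 days (January has 31).
Feb 1, 1908 → Mar 1, 1908: 29 days (February has 29).
Mar 1, 1908 → Apr 1, 1908: 31 days (March has 31).
Apr 1, 1908 → May 1, 1908: 30 days (April has 30).
May 1, 1908 → Jun 1, 1908: 31 days (May has 31).
Jun 1, 1908 → Jul 1, 1908: 30 days (June has 30).
Jul 1, 1908 → Jul 12, 1908: 11 days.
Total: 193 days.
193 mod 7 = 4, so Wednesday + 4 = Sunday.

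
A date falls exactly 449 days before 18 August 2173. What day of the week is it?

Tuesday

First find the weekday of Aug 18, 2173. Doomsday rule: the anchor day for the 2100s is Sunday. For year 73: 73÷12 = 6 r 1, and 1÷4 = 0, so 6+1+0 = 7.
Sunday + 7 ≡ Sunday — that's 2173's doomsday.
In August the doomsday date is Aug 8.
Aug 18 is 10 days after Aug 8; 10 mod 7 = 3, so Sunday + 3 = Wednesday.
449 mod 7 = 1, so 449 days before a Wednesday is Wednesday − 1 = Tuesday.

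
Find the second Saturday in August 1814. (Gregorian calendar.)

August 1, 1814 is a Monday.
The first Saturday is therefore August 6 (5 days later).
The second Saturday is 6 + 1×7 = August 13.

August 13, 1814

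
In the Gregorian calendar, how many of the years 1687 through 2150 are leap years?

Multiples of 4 in [1687,2150]: 116.
Of those, multiples of 100: 5 (not leap unless ÷400).
Multiples of 400: 1.
Leap years = 116 − 5 + 1 = 112.

112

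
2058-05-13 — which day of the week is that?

January 1, 2058 is a Tuesday.
Jan 1, 2058 → Feb 1, 2058: 31 days (January has 31).
Feb 1, 2058 → Mar 1, 2058: 28 days (February has 28).
Mar 1, 2058 → Apr 1, 2058: 31 days (March has 31).
Apr 1, 2058 → May 1, 2058: 30 days (April has 30).
May 1, 2058 → May 13, 2058: 12 days.
Total: 132 days.
132 mod 7 = 6, so Tuesday + 6 = Monday.

Monday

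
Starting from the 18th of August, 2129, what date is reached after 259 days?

Aug has 31 days: +14 → Sep 1, 2129 (245 left).
Sep has 30 days: +30 → Oct 1, 2129 (215 left).
Oct has 31 days: +31 → Nov 1, 2129 (184 left).
Nov has 30 days: +30 → Dec 1, 2129 (154 left).
Dec has 31 days: +31 → Jan 1, 2130 (123 left).
Jan has 31 days: +31 → Feb 1, 2130 (92 left).
Feb has 28 days: +28 → Mar 1, 2130 (64 left).
Mar has 31 days: +31 → Apr 1, 2130 (33 left).
Apr has 30 days: +30 → May 1, 2130 (3 left).
+3 → May 4, 2130.

May 4, 2130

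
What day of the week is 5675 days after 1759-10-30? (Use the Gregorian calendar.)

First find the weekday of Oct 30, 1759. Doomsday rule: the anchor day for the 1700s is Sunday. For year 59: 59÷12 = 4 r 11, and 11÷4 = 2, so 4+11+2 = 17.
Sunday + 17 ≡ Wednesday — that's 1759's doomsday.
In October the doomsday date is Oct 10.
Oct 30 is 20 days after Oct 10; 20 mod 7 = 6, so Wednesday + 6 = Tuesday.
5675 mod 7 = 5, so 5675 days after a Tuesday is Tuesday + 5 = Sunday.

Sunday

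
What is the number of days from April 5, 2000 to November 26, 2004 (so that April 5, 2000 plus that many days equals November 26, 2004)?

Apr 5, 2000 → Apr 5, 2001: 365 days.
Apr 5, 2001 → Apr 5, 2002: 365 days.
Apr 5, 2002 → Apr 5, 2003: 365 days.
Apr 5, 2003 → Apr 5, 2004: 366 days (Feb 29, 2004 is in that span).
Apr 5, 2004 → May 5, 2004: 30 days (April has 30).
May 5, 2004 → Jun 5, 2004: 31 days (May has 31).
Jun 5, 2004 → Jul 5, 2004: 30 days (June has 30).
Jul 5, 2004 → Aug 5, 2004: 31 days (July has 31).
Aug 5, 2004 → Sep 5, 2004: 31 days (August has 31).
Sep 5, 2004 → Oct 5, 2004: 30 days (September has 30).
Oct 5, 2004 → Nov 5, 2004: 31 days (October has 31).
Nov 5, 2004 → Nov 26, 2004: 21 days.
Total: 1696 days.

1696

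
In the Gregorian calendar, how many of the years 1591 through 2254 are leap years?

Multiples of 4 in [1591,2254]: 166.
Of those, multiples of 100: 7 (not leap unless ÷400).
Multiples of 400: 2.
Leap years = 166 − 7 + 2 = 161.

161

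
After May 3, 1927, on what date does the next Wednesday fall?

May 4, 1927

May 3, 1927 is a Tuesday.
From Tuesday to the next Wednesday is 1 day.
May 3, 1927 + 1 = May 4, 1927.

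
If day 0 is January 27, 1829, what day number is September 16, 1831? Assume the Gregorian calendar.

Jan 27, 1829 → Jan 27, 1830: 365 days.
Jan 27, 1830 → Jan 27, 1831: 365 days.
Jan 27, 1831 → Feb 27, 1831: 31 days (January has 31).
Feb 27, 1831 → Mar 27, 1831: 28 days (February has 28).
Mar 27, 1831 → Apr 27, 1831: 31 days (March has 31).
Apr 27, 1831 → May 27, 1831: 30 days (April has 30).
May 27, 1831 → Jun 27, 1831: 31 days (May has 31).
Jun 27, 1831 → Jul 27, 1831: 30 days (June has 30).
Jul 27, 1831 → Aug 27, 1831: 31 days (July has 31).
Aug 27, 1831 → Sep 16, 1831: 20 days.
Total: 962 days.

962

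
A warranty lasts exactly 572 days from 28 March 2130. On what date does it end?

October 21, 2131

+365 (one year) → Mar 28, 2131 (207 left).
Mar has 31 days: +4 → Apr 1, 2131 (203 left).
Apr has 30 days: +30 → May 1, 2131 (173 left).
May has 31 days: +31 → Jun 1, 2131 (142 left).
Jun has 30 days: +30 → Jul 1, 2131 (112 left).
Jul has 31 days: +31 → Aug 1, 2131 (81 left).
Aug has 31 days: +31 → Sep 1, 2131 (50 left).
Sep has 30 days: +30 → Oct 1, 2131 (20 left).
+20 → Oct 21, 2131.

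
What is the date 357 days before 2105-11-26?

December 4, 2104

−26 → Oct 31, 2105 (end of Oct, 31 days; 331 left).
−31 → Sep 30, 2105 (end of Sep, 30 days; 300 left).
−30 → Aug 31, 2105 (end of Aug, 31 days; 270 left).
−31 → Jul 31, 2105 (end of Jul, 31 days; 239 left).
−31 → Jun 30, 2105 (end of Jun, 30 days; 208 left).
−30 → May 31, 2105 (end of May, 31 days; 178 left).
−31 → Apr 30, 2105 (end of Apr, 30 days; 147 left).
−30 → Mar 31, 2105 (end of Mar, 31 days; 117 left).
−31 → Feb 28, 2105 (end of Feb, 28 days; 86 left).
−28 → Jan 31, 2105 (end of Jan, 31 days; 58 left).
−31 → Dec 31, 2104 (end of Dec, 31 days; 27 left).
−27 → Dec 4, 2104.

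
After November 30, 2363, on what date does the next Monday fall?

December 2, 2363

Nov 30, 2363 is a Saturday.
From Saturday to the next Monday is 2 days.
Nov 30, 2363 + 2 = Dec 2, 2363.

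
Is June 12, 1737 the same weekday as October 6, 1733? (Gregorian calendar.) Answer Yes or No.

From Oct 6, 1733 to Jun 12, 1737 is 1345 days.
1345 mod 7 = 1, so they are different weekdays.
(Oct 6, 1733 is a Tuesday; Jun 12, 1737 is a Wednesday.)

No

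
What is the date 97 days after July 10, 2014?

Jul has 31 days: +22 → Aug 1, 2014 (75 left).
Aug has 31 days: +31 → Sep 1, 2014 (44 left).
Sep has 30 days: +30 → Oct 1, 2014 (14 left).
+14 → Oct 15, 2014.

October 15, 2014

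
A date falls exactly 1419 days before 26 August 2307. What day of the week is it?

Wednesday

Aug 26, 2307 is a Monday.
1419 mod 7 = 5, so 1419 days before a Monday is Monday − 5 = Wednesday.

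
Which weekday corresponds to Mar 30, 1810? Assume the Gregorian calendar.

Doomsday rule: the anchor day for the 1800s is Friday. For year 10: 10÷12 = 0 r 10, and 10÷4 = 2, so 0+10+2 = 12.
Friday + 12 ≡ Wednesday — that's 1810's doomsday.
In March the doomsday date is Mar 14.
Mar 30 is 16 days after Mar 14; 16 mod 7 = 2, so Wednesday + 2 = Friday.

Friday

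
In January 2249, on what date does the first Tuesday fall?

January 2, 2249

January 1, 2249 is a Monday.
The first Tuesday is therefore January 2 (1 days later).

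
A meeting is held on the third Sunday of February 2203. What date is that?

February 20, 2203

February 1, 2203 is a Tuesday.
The first Sunday is therefore February 6 (5 days later).
The third Sunday is 6 + 2×7 = February 20.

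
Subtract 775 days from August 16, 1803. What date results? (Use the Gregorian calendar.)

July 2, 1801

−365 (one year) → Aug 16, 1802 (410 left).
−365 (one year) → Aug 16, 1801 (45 left).
−16 → Jul 31, 1801 (end of Jul, 31 days; 29 left).
−29 → Jul 2, 1801.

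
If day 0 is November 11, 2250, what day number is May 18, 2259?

3110

Nov 11, 2250 → Nov 11, 2251: 365 days.
Nov 11, 2251 → Nov 11, 2252: 366 days (Feb 29, 2252 is in that span).
Nov 11, 2252 → Nov 11, 2253: 365 days.
Nov 11, 2253 → Nov 11, 2254: 365 days.
Nov 11, 2254 → Nov 11, 2255: 365 days.
Nov 11, 2255 → Nov 11, 2256: 366 days (Feb 29, 2256 is in that span).
Nov 11, 2256 → Nov 11, 2257: 365 days.
Nov 11, 2257 → Nov 11, 2258: 365 days.
Nov 11, 2258 → Dec 11, 2258: 30 days (November has 30).
Dec 11, 2258 → Jan 11, 2259: 31 days (December has 31).
Jan 11, 2259 → Feb 11, 2259: 31 days (January has 31).
Feb 11, 2259 → Mar 11, 2259: 28 days (February has 28).
Mar 11, 2259 → Apr 11, 2259: 31 days (March has 31).
Apr 11, 2259 → May 11, 2259: 30 days (April has 30).
May 11, 2259 → May 18, 2259: 7 days.
Total: 3110 days.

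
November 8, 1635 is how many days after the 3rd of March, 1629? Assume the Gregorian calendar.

Mar 3, 1629 → Mar 3, 1630: 365 days.
Mar 3, 1630 → Mar 3, 1631: 365 days.
Mar 3, 1631 → Mar 3, 1632: 366 days (Feb 29, 1632 is in that span).
Mar 3, 1632 → Mar 3, 1633: 365 days.
Mar 3, 1633 → Mar 3, 1634: 365 days.
Mar 3, 1634 → Mar 3, 1635: 365 days.
Mar 3, 1635 → Apr 3, 1635: 31 days (March has 31).
Apr 3, 1635 → May 3, 1635: 30 days (April has 30).
May 3, 1635 → Jun 3, 1635: 31 days (May has 31).
Jun 3, 1635 → Jul 3, 1635: 30 days (June has 30).
Jul 3, 1635 → Aug 3, 1635: 31 days (July has 31).
Aug 3, 1635 → Sep 3, 1635: 31 days (August has 31).
Sep 3, 1635 → Oct 3, 1635: 30 days (September has 30).
Oct 3, 1635 → Nov 3, 1635: 31 days (October has 31).
Nov 3, 1635 → Nov 8, 1635: 5 days.
Total: 2441 days.

2441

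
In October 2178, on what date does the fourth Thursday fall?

October 22, 2178

October 1, 2178 is a Thursday.
The first Thursday is therefore October 1 (same day).
The fourth Thursday is 1 + 3×7 = October 22.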